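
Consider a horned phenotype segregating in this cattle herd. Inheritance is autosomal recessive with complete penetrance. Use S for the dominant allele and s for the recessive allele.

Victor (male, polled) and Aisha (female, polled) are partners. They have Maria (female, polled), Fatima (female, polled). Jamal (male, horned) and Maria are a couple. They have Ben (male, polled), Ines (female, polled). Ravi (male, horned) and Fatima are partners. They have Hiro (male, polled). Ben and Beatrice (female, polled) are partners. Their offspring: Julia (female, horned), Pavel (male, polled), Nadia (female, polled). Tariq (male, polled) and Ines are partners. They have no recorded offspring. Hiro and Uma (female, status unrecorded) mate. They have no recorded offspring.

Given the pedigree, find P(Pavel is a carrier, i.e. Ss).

2/3

Ben is polled so carries S and received s from Jamal (ss), so Ben is Ss.
Beatrice is polled so carries S and passed s to Julia (ss), so Beatrice is Ss.
Their cross gives offspring ratios 1/4 SS : 1/2 Ss : 1/4 ss. Conditioning on Pavel being polled, P(Ss) = 1/2 / 3/4 = 2/3.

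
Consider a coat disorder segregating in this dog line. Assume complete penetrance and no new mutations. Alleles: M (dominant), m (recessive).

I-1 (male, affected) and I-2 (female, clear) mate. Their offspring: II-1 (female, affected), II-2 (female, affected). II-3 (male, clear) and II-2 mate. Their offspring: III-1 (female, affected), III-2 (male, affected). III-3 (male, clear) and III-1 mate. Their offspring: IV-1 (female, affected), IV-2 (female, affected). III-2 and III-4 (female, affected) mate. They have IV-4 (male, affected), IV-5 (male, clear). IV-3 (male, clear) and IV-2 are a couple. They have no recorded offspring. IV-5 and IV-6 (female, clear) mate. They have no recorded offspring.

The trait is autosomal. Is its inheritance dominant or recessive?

dominant

III-2 and III-4 are both affected yet have a clear child IV-5. Under a recessive model two affected parents are homozygous and every child would be affected, so the trait cannot be recessive.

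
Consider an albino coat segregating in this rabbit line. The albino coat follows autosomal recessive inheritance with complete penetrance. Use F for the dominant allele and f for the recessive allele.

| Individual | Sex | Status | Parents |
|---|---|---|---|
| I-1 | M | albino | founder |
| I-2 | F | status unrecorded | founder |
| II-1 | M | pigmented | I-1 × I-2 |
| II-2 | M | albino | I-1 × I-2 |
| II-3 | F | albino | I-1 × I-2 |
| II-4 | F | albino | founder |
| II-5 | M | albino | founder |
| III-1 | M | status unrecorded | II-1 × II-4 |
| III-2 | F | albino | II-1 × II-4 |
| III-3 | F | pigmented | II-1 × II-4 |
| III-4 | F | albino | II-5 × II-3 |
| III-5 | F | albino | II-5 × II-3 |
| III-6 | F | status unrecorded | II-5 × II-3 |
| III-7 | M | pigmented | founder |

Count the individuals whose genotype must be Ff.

Obligate heterozygotes: I-2 passed F to II-1 (Ff, whose f came from I-1) and passed f to II-2 (ff), so I-2 is Ff; II-1 is pigmented so carries F and received f from I-1 (ff), so II-1 is Ff; III-3 is pigmented so carries F and received f from II-4 (ff), so III-3 is Ff.
Every other individual is either homozygous by phenotype or has at least one consistent homozygous assignment, so the count is 3.

3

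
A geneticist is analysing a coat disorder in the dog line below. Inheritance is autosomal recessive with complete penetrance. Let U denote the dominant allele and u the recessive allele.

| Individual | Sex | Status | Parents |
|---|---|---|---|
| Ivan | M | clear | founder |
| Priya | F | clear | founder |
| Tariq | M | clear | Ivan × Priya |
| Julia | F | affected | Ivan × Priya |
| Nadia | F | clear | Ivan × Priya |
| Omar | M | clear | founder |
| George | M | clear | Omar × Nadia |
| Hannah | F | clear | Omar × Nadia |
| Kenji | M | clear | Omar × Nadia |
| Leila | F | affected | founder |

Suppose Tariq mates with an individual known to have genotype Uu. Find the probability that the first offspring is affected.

1/6

Ivan is clear so carries U and passed u to Julia (uu), so Ivan is Uu.
Priya is clear so carries U and passed u to Julia (uu), so Priya is Uu.
Tariq is a clear offspring of Ivan (Uu) × Priya (Uu), whose cross gives 1/4 UU : 1/2 Uu : 1/4 uu; conditioning on being clear, Tariq is UU with probability 1/3, Uu with probability 2/3.
Summing over parental genotype combinations, P(offspring is affected) = 2/3·1/4 = 1/6.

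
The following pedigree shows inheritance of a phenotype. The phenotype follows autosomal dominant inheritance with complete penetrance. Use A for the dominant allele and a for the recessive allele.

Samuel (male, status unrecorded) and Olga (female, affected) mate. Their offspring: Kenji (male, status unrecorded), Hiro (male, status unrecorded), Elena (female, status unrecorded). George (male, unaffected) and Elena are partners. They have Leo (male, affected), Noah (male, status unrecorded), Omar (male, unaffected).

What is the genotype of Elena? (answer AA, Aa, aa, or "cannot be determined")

From phenotype alone, Elena is AA or Aa or aa.
Elena passed A to Leo (Aa, whose a came from George) and passed a to Omar (aa), so Elena is Aa.

Aa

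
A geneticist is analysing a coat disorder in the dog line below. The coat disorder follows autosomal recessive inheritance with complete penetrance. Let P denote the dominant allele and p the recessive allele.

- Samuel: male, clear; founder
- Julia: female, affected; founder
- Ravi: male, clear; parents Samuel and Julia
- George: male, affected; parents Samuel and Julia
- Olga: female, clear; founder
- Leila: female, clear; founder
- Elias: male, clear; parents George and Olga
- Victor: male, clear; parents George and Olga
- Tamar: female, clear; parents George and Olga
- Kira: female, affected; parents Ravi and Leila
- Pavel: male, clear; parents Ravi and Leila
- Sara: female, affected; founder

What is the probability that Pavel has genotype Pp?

2/3

Ravi is clear so carries P and received p from Julia (pp), so Ravi is Pp.
Leila is clear so carries P and passed p to Kira (pp), so Leila is Pp.
Their cross gives offspring ratios 1/4 PP : 1/2 Pp : 1/4 pp. Conditioning on Pavel being clear, P(Pp) = 1/2 / 3/4 = 2/3.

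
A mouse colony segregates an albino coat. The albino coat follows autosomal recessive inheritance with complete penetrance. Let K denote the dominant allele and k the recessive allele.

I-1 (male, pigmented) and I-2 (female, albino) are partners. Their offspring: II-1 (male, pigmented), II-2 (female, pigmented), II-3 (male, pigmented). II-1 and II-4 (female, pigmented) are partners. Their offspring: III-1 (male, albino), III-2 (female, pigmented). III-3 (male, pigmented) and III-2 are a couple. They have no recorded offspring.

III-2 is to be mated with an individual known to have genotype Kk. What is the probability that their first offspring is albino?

II-1 is pigmented so carries K and received k from I-2 (kk), so II-1 is Kk.
II-4 is pigmented so carries K and passed k to III-1 (kk), so II-4 is Kk.
III-2 is a pigmented offspring of II-1 (Kk) × II-4 (Kk), whose cross gives 1/4 KK : 1/2 Kk : 1/4 kk; conditioning on being pigmented, III-2 is KK with probability 1/3, Kk with probability 2/3.
Summing over parental genotype combinations, P(offspring is albino) = 2/3·1/4 = 1/6.

1/6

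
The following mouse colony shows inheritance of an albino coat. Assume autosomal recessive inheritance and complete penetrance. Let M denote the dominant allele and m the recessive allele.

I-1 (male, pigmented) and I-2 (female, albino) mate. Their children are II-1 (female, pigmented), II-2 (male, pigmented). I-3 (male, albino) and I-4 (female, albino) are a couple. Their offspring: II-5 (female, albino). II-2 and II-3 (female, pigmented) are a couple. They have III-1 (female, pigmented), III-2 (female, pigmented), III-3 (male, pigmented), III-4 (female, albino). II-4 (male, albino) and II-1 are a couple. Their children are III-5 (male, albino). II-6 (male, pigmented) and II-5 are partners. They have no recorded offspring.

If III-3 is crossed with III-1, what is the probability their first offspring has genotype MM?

4/9

II-2 is pigmented so carries M and received m from I-2 (mm), so II-2 is Mm.
II-3 is pigmented so carries M and passed m to III-4 (mm), so II-3 is Mm.
III-3 is a pigmented offspring of II-2 (Mm) × II-3 (Mm), whose cross gives 1/4 MM : 1/2 Mm : 1/4 mm; conditioning on being pigmented, III-3 is MM with probability 1/3, Mm with probability 2/3.
III-1 is a pigmented offspring of II-2 (Mm) × II-3 (Mm), whose cross gives 1/4 MM : 1/2 Mm : 1/4 mm; conditioning on being pigmented, III-1 is MM with probability 1/3, Mm with probability 2/3.
Summing over parental genotype combinations, P(offspring has genotype MM) = 1/9·1 + 2/9·1/2 + 2/9·1/2 + 4/9·1/4 = 4/9.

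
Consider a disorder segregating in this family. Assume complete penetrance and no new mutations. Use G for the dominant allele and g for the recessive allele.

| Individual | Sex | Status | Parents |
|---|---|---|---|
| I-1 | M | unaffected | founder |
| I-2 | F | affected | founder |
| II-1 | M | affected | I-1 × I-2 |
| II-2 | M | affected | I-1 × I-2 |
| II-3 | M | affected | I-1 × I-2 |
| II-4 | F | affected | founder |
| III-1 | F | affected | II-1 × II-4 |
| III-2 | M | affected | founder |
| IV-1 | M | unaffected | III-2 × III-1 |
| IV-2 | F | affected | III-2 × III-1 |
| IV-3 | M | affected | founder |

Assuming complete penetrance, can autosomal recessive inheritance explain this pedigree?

No

Under autosomal recessive, IV-1 (unaffected, male) cannot arise from III-2 (affected) × III-1 (affected).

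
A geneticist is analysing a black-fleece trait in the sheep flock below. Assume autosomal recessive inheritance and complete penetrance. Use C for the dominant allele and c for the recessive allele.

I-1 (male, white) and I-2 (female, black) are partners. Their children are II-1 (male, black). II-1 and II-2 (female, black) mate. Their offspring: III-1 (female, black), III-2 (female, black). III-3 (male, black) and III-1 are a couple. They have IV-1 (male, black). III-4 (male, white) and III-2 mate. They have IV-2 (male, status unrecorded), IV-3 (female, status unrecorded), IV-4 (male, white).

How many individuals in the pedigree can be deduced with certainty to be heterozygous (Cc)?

Obligate heterozygotes: I-1 is white so carries C and passed c to II-1 (cc), so I-1 is Cc; IV-4 is white so carries C and received c from III-2 (cc), so IV-4 is Cc.
Every other individual is either homozygous by phenotype or has at least one consistent homozygous assignment, so the count is 2.

2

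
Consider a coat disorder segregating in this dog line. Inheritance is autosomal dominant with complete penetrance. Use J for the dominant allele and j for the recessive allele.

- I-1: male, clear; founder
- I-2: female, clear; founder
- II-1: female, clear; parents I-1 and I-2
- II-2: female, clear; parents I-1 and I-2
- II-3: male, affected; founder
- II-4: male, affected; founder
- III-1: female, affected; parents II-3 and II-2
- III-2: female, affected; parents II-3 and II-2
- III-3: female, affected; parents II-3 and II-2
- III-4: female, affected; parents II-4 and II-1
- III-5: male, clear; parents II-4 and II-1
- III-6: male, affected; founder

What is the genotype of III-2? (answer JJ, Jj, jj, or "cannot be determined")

Jj

From phenotype alone, III-2 is JJ or Jj.
III-2 is affected so carries J and received j from II-2 (jj), so III-2 is Jj.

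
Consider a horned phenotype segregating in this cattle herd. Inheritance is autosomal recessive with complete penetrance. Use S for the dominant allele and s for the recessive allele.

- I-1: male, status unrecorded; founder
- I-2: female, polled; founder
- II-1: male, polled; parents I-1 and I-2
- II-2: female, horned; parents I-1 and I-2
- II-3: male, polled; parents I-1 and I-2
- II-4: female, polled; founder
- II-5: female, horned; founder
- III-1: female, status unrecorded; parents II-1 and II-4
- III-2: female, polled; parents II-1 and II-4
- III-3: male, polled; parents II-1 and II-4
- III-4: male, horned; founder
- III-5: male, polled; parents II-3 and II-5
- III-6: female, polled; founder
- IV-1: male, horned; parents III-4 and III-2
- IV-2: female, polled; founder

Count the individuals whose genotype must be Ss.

3

Obligate heterozygotes: I-2 is polled so carries S and passed s to II-2 (ss), so I-2 is Ss; III-2 is polled so carries S and passed s to IV-1 (ss), so III-2 is Ss; III-5 is polled so carries S and received s from II-5 (ss), so III-5 is Ss.
Every other individual is either homozygous by phenotype or has at least one consistent homozygous assignment, so the count is 3.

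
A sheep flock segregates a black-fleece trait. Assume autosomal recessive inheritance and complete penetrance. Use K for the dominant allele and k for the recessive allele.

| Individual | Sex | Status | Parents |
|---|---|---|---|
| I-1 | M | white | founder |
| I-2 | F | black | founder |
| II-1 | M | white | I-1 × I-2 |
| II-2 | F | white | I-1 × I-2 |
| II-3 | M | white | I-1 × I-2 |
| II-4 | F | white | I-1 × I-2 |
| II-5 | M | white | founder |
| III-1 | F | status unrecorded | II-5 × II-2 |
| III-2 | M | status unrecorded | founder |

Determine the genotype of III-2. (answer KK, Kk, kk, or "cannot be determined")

III-2's phenotype is unrecorded, and no parent or child forces a single allele at both positions; consistent genotype assignments exist with III-2 as KK or Kk or kk.

cannot be determined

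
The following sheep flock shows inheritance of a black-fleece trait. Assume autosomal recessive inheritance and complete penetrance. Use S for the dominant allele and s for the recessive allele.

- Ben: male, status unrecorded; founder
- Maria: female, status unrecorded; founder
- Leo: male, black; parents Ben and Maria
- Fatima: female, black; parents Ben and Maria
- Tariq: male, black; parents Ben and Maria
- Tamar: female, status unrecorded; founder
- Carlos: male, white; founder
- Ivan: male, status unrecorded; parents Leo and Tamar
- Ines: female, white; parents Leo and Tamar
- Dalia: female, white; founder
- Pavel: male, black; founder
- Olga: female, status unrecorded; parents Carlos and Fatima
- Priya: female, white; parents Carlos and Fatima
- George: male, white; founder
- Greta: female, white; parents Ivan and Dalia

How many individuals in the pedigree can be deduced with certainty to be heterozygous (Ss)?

Obligate heterozygotes: Ines is white so carries S and received s from Leo (ss), so Ines is Ss; Priya is white so carries S and received s from Fatima (ss), so Priya is Ss.
Every other individual is either homozygous by phenotype or has at least one consistent homozygous assignment, so the count is 2.

2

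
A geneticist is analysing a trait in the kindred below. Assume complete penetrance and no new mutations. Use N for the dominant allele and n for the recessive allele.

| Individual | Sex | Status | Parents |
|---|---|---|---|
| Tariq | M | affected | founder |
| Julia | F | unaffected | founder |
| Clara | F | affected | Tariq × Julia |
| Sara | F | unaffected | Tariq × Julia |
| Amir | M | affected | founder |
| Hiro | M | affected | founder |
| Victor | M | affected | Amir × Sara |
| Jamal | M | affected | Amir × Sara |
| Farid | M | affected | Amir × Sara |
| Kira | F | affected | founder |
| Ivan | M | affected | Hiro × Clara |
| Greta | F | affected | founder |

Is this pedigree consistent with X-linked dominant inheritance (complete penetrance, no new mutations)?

Under X-linked dominant, Sara (unaffected, female) cannot arise from Tariq (affected) × Julia (unaffected).

No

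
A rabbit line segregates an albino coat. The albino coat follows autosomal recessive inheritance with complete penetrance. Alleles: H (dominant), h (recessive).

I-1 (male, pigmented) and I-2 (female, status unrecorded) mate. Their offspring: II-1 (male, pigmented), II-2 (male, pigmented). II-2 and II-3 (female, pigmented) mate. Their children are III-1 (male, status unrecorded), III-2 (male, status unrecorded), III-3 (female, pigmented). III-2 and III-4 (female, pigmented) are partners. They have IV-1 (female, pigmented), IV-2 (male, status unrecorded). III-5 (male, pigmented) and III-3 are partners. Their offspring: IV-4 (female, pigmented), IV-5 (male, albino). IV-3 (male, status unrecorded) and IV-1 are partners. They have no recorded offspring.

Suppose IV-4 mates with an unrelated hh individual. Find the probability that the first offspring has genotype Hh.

III-5 is pigmented so carries H and passed h to IV-5 (hh), so III-5 is Hh.
III-3 is pigmented so carries H and passed h to IV-5 (hh), so III-3 is Hh.
IV-4 is a pigmented offspring of III-5 (Hh) × III-3 (Hh), whose cross gives 1/4 HH : 1/2 Hh : 1/4 hh; conditioning on being pigmented, IV-4 is HH with probability 1/3, Hh with probability 2/3.
Summing over parental genotype combinations, P(offspring has genotype Hh) = 1/3·1 + 2/3·1/2 = 2/3.

2/3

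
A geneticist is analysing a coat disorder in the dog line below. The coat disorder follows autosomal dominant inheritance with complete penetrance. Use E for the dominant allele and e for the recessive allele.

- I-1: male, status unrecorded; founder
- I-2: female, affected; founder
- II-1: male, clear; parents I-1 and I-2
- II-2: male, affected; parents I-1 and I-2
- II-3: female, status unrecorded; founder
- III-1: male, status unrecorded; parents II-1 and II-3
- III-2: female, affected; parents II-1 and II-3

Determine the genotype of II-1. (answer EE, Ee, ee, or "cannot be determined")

ee

II-1 is clear, so II-1 is ee.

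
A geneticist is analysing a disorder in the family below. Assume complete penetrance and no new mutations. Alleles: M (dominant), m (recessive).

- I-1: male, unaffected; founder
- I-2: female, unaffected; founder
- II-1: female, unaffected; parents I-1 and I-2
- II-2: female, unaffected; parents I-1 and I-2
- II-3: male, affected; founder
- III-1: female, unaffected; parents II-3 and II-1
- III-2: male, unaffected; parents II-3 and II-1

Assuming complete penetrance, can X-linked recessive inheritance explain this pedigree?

A consistent assignment under X-linked recessive exists: I-1 X^M Y, I-2 X^M X^M, II-1 X^M X^M, II-2 X^M X^M, II-3 X^m Y, III-1 X^M X^m, III-2 X^M Y.
In this assignment every recorded phenotype matches its genotype and every non-founder's genotype is obtainable from its parents' genotypes, so the pedigree is consistent.

Yes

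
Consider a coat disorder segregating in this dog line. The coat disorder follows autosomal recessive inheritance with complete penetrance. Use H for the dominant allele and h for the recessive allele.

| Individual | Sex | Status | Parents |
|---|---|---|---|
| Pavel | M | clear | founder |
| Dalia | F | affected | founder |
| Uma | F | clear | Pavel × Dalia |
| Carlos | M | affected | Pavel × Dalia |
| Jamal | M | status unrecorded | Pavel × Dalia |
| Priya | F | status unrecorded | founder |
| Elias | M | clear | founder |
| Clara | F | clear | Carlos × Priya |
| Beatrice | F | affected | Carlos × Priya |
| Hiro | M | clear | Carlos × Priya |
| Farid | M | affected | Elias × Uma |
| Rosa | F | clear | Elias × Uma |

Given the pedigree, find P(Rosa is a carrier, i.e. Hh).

2/3

Elias is clear so carries H and passed h to Farid (hh), so Elias is Hh.
Uma is clear so carries H and received h from Dalia (hh), so Uma is Hh.
Their cross gives offspring ratios 1/4 HH : 1/2 Hh : 1/4 hh. Conditioning on Rosa being clear, P(Hh) = 1/2 / 3/4 = 2/3.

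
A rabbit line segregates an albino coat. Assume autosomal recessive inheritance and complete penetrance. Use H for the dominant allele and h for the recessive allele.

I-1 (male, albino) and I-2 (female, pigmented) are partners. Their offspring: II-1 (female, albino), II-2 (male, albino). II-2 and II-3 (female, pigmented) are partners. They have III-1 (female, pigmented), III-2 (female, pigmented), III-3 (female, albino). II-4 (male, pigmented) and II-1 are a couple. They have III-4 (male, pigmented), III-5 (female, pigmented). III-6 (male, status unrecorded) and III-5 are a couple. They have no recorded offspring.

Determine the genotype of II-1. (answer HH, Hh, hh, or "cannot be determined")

II-1 is albino, so II-1 is hh.

hh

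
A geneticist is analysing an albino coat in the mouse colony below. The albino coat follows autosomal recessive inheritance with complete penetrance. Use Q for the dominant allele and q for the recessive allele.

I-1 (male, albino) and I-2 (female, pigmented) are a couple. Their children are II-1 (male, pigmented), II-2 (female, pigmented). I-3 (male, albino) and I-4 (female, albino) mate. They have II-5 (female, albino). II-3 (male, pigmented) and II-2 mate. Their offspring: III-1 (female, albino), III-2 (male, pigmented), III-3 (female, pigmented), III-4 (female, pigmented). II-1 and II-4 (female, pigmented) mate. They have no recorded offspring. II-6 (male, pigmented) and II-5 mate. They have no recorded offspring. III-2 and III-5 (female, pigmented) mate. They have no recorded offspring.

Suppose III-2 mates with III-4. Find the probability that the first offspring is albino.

1/9

II-3 is pigmented so carries Q and passed q to III-1 (qq), so II-3 is Qq.
II-2 is pigmented so carries Q and received q from I-1 (qq), so II-2 is Qq.
III-2 is a pigmented offspring of II-3 (Qq) × II-2 (Qq), whose cross gives 1/4 QQ : 1/2 Qq : 1/4 qq; conditioning on being pigmented, III-2 is QQ with probability 1/3, Qq with probability 2/3.
III-4 is a pigmented offspring of II-3 (Qq) × II-2 (Qq), whose cross gives 1/4 QQ : 1/2 Qq : 1/4 qq; conditioning on being pigmented, III-4 is QQ with probability 1/3, Qq with probability 2/3.
Summing over parental genotype combinations, P(offspring is albino) = 4/9·1/4 = 1/9.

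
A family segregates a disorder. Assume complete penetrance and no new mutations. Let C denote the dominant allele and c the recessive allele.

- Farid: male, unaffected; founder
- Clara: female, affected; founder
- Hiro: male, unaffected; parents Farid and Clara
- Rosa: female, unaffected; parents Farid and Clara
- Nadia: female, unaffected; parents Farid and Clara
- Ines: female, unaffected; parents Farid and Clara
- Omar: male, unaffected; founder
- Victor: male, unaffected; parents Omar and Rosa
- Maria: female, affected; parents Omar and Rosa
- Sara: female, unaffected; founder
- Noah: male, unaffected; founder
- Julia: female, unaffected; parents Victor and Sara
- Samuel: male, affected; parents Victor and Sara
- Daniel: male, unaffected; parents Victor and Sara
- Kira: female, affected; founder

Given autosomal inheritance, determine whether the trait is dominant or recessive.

recessive

Omar and Rosa are both unaffected yet have an affected child Maria. Under dominance, an affected child requires at least one affected parent, so the trait cannot be dominant.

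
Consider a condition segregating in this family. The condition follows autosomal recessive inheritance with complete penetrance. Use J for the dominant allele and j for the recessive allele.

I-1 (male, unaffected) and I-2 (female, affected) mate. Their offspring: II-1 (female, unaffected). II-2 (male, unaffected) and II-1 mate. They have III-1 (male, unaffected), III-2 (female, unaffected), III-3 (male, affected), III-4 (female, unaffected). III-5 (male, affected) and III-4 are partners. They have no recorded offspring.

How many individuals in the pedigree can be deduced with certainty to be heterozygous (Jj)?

2

Obligate heterozygotes: II-1 is unaffected so carries J and received j from I-2 (jj), so II-1 is Jj; II-2 is unaffected so carries J and passed j to III-3 (jj), so II-2 is Jj.
Every other individual is either homozygous by phenotype or has at least one consistent homozygous assignment, so the count is 2.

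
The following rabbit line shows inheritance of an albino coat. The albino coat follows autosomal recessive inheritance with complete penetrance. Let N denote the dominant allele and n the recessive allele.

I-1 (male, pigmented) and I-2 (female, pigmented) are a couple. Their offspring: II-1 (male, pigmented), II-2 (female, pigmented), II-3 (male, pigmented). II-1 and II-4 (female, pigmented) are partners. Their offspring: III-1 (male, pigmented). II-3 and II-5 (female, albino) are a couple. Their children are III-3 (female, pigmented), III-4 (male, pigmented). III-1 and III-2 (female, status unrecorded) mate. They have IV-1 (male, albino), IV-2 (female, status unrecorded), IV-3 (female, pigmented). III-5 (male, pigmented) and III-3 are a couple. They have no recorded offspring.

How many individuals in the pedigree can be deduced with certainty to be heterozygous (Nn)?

3

Obligate heterozygotes: III-1 is pigmented so carries N and passed n to IV-1 (nn), so III-1 is Nn; III-3 is pigmented so carries N and received n from II-5 (nn), so III-3 is Nn; III-4 is pigmented so carries N and received n from II-5 (nn), so III-4 is Nn.
Every other individual is either homozygous by phenotype or has at least one consistent homozygous assignment, so the count is 3.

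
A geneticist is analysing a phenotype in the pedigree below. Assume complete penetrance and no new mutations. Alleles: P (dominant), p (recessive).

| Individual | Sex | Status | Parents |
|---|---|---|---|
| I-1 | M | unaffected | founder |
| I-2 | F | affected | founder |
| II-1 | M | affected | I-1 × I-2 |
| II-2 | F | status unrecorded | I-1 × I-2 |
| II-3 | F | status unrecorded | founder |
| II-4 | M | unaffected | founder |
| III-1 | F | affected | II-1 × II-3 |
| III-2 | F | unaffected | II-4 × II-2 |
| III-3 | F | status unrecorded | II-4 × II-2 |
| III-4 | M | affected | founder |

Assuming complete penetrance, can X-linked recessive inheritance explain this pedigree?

Yes

A consistent assignment under X-linked recessive exists: I-1 X^P Y, I-2 X^p X^p, II-1 X^p Y, II-2 X^P X^p, II-3 X^P X^p, II-4 X^P Y, III-1 X^p X^p, III-2 X^P X^P, III-3 X^P X^P, III-4 X^p Y.
In this assignment every recorded phenotype matches its genotype and every non-founder's genotype is obtainable from its parents' genotypes, so the pedigree is consistent.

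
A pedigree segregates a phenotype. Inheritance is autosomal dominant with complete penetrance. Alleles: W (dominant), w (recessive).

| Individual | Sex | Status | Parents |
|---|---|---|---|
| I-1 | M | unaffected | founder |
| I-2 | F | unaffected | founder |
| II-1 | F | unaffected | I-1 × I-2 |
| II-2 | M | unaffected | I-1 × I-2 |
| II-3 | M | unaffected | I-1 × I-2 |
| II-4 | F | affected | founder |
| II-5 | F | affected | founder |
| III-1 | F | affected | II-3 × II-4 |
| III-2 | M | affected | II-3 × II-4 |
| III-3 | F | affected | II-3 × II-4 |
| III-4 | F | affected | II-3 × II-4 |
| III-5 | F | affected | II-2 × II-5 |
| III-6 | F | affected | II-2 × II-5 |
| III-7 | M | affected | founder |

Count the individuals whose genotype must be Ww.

6

Obligate heterozygotes: III-1 is affected so carries W and received w from II-3 (ww), so III-1 is Ww; III-2 is affected so carries W and received w from II-3 (ww), so III-2 is Ww; III-3 is affected so carries W and received w from II-3 (ww), so III-3 is Ww; III-4 is affected so carries W and received w from II-3 (ww), so III-4 is Ww; III-5 is affected so carries W and received w from II-2 (ww), so III-5 is Ww; III-6 is affected so carries W and received w from II-2 (ww), so III-6 is Ww.
Every other individual is either homozygous by phenotype or has at least one consistent homozygous assignment, so the count is 6.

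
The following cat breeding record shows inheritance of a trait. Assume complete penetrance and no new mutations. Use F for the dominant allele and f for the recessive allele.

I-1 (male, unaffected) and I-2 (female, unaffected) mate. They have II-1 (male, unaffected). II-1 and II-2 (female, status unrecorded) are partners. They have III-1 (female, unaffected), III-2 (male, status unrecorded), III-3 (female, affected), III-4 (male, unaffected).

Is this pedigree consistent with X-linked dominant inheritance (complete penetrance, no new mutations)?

A consistent assignment under X-linked dominant exists: I-1 X^f Y, I-2 X^f X^f, II-1 X^f Y, II-2 X^F X^f, III-1 X^f X^f, III-2 X^F Y, III-3 X^F X^f, III-4 X^f Y.
In this assignment every recorded phenotype matches its genotype and every non-founder's genotype is obtainable from its parents' genotypes, so the pedigree is consistent.

Yes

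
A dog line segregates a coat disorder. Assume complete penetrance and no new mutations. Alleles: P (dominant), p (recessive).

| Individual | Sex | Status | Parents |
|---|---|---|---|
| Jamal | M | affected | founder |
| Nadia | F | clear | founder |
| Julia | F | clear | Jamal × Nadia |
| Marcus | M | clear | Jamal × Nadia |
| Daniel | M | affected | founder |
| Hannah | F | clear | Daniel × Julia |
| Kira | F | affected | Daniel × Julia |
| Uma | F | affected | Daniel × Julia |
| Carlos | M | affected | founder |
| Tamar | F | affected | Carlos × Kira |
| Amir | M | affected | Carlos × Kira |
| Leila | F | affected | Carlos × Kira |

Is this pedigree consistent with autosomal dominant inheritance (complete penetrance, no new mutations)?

Yes

A consistent assignment under autosomal dominant exists: Jamal Pp, Nadia pp, Julia pp, Marcus pp, Daniel Pp, Hannah pp, Kira Pp, Uma Pp, Carlos PP, Tamar PP, Amir PP, Leila PP.
In this assignment every recorded phenotype matches its genotype and every non-founder's genotype is obtainable from its parents' genotypes, so the pedigree is consistent.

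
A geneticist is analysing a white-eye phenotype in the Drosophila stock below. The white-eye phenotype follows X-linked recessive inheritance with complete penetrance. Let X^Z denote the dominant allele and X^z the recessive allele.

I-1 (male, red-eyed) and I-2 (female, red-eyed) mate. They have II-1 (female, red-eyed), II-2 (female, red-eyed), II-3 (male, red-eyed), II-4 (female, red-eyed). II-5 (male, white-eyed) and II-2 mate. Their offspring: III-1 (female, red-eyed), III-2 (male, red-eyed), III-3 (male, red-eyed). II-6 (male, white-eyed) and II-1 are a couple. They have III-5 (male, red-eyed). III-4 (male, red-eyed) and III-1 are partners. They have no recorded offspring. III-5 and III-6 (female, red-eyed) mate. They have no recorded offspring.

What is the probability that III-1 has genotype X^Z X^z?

III-1 is red-eyed so carries Z and received z from II-5 (X^z Y), so III-1 is X^Z X^z, giving P(X^Z X^z) = 1.

1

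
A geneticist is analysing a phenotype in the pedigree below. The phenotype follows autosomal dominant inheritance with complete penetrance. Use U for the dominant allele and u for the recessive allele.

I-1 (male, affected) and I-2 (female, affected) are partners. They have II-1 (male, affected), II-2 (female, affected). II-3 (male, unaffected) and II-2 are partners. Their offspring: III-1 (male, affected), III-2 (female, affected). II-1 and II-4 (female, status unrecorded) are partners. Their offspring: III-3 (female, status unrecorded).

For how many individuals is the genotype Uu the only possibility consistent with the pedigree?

2

Obligate heterozygotes: III-1 is affected so carries U and received u from II-3 (uu), so III-1 is Uu; III-2 is affected so carries U and received u from II-3 (uu), so III-2 is Uu.
Every other individual is either homozygous by phenotype or has at least one consistent homozygous assignment, so the count is 2.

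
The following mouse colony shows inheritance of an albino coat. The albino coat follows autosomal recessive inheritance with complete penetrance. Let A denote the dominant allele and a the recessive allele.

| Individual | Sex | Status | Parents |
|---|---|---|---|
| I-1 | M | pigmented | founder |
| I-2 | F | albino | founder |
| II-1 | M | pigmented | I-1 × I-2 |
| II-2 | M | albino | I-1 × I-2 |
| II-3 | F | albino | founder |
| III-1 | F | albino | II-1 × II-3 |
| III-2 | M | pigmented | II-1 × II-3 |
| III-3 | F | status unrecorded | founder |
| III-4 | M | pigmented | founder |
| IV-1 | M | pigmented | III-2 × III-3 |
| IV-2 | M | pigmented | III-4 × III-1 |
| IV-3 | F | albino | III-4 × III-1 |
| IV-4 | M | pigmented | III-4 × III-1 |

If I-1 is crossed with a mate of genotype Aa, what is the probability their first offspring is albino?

1/4

I-1 is pigmented so carries A and passed a to II-2 (aa), so I-1 is Aa.
The cross gives 1/4 AA : 1/2 Aa : 1/4 aa, so P(offspring is albino) = 1/4.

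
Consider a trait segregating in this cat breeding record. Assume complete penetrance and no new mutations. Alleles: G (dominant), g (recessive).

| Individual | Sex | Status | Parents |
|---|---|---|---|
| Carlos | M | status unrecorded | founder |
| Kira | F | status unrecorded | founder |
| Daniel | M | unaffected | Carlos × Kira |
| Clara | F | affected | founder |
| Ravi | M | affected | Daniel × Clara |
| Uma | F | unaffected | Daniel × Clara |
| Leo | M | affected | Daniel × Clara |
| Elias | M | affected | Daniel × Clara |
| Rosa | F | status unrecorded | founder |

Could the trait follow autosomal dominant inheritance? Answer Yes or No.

A consistent assignment under autosomal dominant exists: Carlos Gg, Kira Gg, Daniel gg, Clara Gg, Ravi Gg, Uma gg, Leo Gg, Elias Gg, Rosa GG.
In this assignment every recorded phenotype matches its genotype and every non-founder's genotype is obtainable from its parents' genotypes, so the pedigree is consistent.

Yes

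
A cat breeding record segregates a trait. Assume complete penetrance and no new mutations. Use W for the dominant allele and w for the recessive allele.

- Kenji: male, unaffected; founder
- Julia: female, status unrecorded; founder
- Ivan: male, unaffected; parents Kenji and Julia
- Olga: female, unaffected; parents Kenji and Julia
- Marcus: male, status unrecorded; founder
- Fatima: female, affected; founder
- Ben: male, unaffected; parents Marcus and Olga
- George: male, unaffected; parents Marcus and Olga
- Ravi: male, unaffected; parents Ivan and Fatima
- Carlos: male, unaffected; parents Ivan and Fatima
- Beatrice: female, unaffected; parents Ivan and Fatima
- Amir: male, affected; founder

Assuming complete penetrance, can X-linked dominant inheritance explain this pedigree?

Yes

A consistent assignment under X-linked dominant exists: Kenji X^w Y, Julia X^W X^w, Ivan X^w Y, Olga X^w X^w, Marcus X^W Y, Fatima X^W X^w, Ben X^w Y, George X^w Y, Ravi X^w Y, Carlos X^w Y, Beatrice X^w X^w, Amir X^W Y.
In this assignment every recorded phenotype matches its genotype and every non-founder's genotype is obtainable from its parents' genotypes, so the pedigree is consistent.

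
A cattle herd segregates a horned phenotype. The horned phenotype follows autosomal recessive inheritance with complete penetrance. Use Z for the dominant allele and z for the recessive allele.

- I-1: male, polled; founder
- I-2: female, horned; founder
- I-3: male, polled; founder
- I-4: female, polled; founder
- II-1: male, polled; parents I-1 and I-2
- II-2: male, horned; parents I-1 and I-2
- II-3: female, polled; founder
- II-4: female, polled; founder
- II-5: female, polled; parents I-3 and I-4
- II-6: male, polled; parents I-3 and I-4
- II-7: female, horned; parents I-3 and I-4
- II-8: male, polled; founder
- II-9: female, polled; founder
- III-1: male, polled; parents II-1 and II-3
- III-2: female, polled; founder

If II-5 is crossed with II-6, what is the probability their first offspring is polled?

8/9

I-3 is polled so carries Z and passed z to II-7 (zz), so I-3 is Zz.
I-4 is polled so carries Z and passed z to II-7 (zz), so I-4 is Zz.
II-5 is a polled offspring of I-3 (Zz) × I-4 (Zz), whose cross gives 1/4 ZZ : 1/2 Zz : 1/4 zz; conditioning on being polled, II-5 is ZZ with probability 1/3, Zz with probability 2/3.
II-6 is a polled offspring of I-3 (Zz) × I-4 (Zz), whose cross gives 1/4 ZZ : 1/2 Zz : 1/4 zz; conditioning on being polled, II-6 is ZZ with probability 1/3, Zz with probability 2/3.
Summing over parental genotype combinations, P(offspring is polled) = 1/9·1 + 2/9·1 + 2/9·1 + 4/9·3/4 = 8/9.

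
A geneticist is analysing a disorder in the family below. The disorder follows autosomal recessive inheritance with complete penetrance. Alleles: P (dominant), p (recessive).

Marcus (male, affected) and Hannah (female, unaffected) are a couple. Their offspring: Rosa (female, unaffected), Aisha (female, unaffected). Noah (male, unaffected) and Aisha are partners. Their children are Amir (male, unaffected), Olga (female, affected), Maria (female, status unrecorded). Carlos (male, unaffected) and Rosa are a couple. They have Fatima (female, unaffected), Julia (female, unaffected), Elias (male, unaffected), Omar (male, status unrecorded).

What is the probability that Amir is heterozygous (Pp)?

Noah is unaffected so carries P and passed p to Olga (pp), so Noah is Pp.
Aisha is unaffected so carries P and received p from Marcus (pp), so Aisha is Pp.
Their cross gives offspring ratios 1/4 PP : 1/2 Pp : 1/4 pp. Conditioning on Amir being unaffected, P(Pp) = 1/2 / 3/4 = 2/3.

2/3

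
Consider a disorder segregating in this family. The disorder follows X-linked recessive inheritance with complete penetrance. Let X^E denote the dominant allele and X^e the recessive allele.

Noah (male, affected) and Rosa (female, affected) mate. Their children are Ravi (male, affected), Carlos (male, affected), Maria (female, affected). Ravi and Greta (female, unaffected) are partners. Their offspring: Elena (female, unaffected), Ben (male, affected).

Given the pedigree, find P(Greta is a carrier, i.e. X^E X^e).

1

Greta is unaffected so carries E and passed e to Ben (X^e Y), so Greta is X^E X^e, giving P(X^E X^e) = 1.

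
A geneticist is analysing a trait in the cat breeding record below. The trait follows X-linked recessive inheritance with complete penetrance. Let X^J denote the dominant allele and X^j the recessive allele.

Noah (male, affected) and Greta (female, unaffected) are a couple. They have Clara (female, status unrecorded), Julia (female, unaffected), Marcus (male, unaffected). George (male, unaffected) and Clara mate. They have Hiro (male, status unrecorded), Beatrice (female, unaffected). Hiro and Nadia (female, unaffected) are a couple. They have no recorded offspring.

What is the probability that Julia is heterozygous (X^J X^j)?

1

Julia is unaffected so carries J and received j from Noah (X^j Y), so Julia is X^J X^j, giving P(X^J X^j) = 1.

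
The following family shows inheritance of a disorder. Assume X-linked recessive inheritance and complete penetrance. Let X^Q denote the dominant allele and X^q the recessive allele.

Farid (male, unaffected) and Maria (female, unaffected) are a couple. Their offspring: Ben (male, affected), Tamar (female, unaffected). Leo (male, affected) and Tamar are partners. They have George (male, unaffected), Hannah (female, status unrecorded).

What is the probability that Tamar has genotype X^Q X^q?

Farid is unaffected, so Farid is X^Q Y.
Maria is unaffected so carries Q and passed q to Ben (X^q Y), so Maria is X^Q X^q.
Their cross gives offspring ratios 1/2 X^Q X^Q : 1/2 X^Q X^q. Conditioning on Tamar being unaffected, P(X^Q X^q) = 1/2 / 1 = 1/2 before taking Tamar's own offspring into account.
Leo is affected, so Leo is X^q Y.
Now use Tamar's offspring. Probability of each recorded status — unaffected son George: 1/2 if Tamar is X^Q X^q, 1 if X^Q X^Q. (Hannah: equally likely either way, so uninformative.)
Bayes: P(X^Q X^q) = 1/2·1/2 / (1/2·1/2 + 1/2·1) = 1/3.

1/3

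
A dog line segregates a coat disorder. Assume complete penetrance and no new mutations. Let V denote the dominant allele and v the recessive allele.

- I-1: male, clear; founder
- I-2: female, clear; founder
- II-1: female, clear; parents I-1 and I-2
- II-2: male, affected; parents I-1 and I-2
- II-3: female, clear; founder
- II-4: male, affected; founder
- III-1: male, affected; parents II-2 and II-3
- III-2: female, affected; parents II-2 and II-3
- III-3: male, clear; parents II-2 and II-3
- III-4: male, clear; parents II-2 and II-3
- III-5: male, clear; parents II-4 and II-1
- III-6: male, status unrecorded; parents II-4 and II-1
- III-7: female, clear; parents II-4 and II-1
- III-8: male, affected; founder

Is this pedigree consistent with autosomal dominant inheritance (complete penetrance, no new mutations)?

No

Under autosomal dominant, II-2 (affected, male) cannot arise from I-1 (clear) × I-2 (clear).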